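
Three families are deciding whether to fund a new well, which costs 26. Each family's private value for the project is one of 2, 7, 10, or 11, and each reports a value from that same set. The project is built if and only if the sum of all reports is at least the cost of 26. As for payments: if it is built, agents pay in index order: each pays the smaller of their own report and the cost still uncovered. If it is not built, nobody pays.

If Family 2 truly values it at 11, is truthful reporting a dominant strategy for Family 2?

No

Consider the case where Family 1 reports 7 and Family 3 reports 10.
Truthful report 11: project built, pays 11, utility 11 - 11 = 0.
Report 10 instead: project built, pays 10, utility 11 - 10 = 1.
Since 1 > 0, reporting 10 is strictly better here, so truthful reporting is not dominant.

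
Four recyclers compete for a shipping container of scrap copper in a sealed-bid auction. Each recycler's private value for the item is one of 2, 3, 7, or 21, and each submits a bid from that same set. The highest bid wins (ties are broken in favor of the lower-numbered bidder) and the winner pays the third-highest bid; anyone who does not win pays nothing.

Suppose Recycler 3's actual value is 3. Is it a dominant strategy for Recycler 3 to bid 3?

Consider the case where Recycler 1 bids 2, Recycler 2 bids 2 and Recycler 4 bids 7.
Truthful bid 3: loses, pays 0, utility 0.
Bid 7 instead: wins, pays 2, utility 3 - 2 = 1.
Since 1 > 0, bidding 7 is strictly better here, so truthful bidding is not dominant.

No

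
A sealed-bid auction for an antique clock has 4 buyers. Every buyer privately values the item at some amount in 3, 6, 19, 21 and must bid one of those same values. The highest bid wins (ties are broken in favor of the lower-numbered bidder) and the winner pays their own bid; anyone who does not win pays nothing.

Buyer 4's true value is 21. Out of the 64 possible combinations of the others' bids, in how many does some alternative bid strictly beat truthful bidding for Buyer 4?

Others bid (3, 3, 3): truth gives 0; bid 6 gives 15 > 0. Violating.
Others bid (3, 3, 6): truth gives 0; bid 19 gives 2 > 0. Violating.
Others bid (3, 6, 3): truth gives 0; bid 19 gives 2 > 0. Violating.
Others bid (3, 6, 6): truth gives 0; bid 19 gives 2 > 0. Violating.
Others bid (3, 3, 19): truth gives 0; no alternative beats it.
Others bid (3, 3, 21): truth gives 0; no alternative beats it.
(Checking all 64 profiles: 8 have a profitable deviation, 56 do not.)

8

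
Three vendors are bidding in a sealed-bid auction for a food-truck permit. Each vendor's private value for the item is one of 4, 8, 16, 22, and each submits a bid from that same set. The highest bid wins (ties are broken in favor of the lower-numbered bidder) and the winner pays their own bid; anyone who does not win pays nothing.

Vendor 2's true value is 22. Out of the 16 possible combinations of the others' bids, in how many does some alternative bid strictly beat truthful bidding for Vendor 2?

Others bid (4, 4): truth gives 0; bid 8 gives 14 > 0. Violating.
Others bid (4, 8): truth gives 0; bid 8 gives 14 > 0. Violating.
Others bid (4, 16): truth gives 0; bid 16 gives 6 > 0. Violating.
Others bid (8, 4): truth gives 0; bid 16 gives 6 > 0. Violating.
Others bid (4, 22): truth gives 0; no alternative beats it.
Others bid (8, 22): truth gives 0; no alternative beats it.
(Checking all 16 profiles: 6 have a profitable deviation, 10 do not.)

6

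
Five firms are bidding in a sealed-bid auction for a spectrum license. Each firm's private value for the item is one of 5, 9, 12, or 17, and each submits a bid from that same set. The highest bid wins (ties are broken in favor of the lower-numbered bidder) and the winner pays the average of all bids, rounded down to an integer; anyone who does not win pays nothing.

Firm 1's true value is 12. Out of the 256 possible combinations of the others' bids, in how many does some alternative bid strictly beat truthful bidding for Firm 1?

Others bid (5, 5, 5, 5): truth gives 6; bid 5 gives 7 > 6. Violating.
Others bid (5, 5, 5, 9): truth gives 5; bid 9 gives 6 > 5. Violating.
Others bid (5, 5, 5, 17): truth gives 0; bid 17 gives 3 > 0. Violating.
Others bid (5, 5, 9, 5): truth gives 5; bid 9 gives 6 > 5. Violating.
Others bid (5, 5, 5, 12): truth gives 5; no alternative beats it.
Others bid (5, 5, 9, 12): truth gives 4; no alternative beats it.
(Checking all 256 profiles: 51 have a profitable deviation, 205 do not.)

51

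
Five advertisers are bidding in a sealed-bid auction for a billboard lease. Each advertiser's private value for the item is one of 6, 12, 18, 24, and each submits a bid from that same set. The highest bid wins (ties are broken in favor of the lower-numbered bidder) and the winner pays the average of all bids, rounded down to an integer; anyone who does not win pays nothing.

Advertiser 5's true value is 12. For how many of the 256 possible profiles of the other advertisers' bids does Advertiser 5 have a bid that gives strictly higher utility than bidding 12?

10

Others bid (6, 6, 6, 12): truth gives 0; bid 18 gives 3 > 0. Violating.
Others bid (6, 6, 12, 6): truth gives 0; bid 18 gives 3 > 0. Violating.
Others bid (6, 6, 12, 12): truth gives 0; bid 18 gives 2 > 0. Violating.
Others bid (6, 12, 6, 6): truth gives 0; bid 18 gives 3 > 0. Violating.
Others bid (6, 6, 6, 6): truth gives 5; no alternative beats it.
Others bid (6, 6, 6, 18): truth gives 0; no alternative beats it.
(Checking all 256 profiles: 10 have a profitable deviation, 246 do not.)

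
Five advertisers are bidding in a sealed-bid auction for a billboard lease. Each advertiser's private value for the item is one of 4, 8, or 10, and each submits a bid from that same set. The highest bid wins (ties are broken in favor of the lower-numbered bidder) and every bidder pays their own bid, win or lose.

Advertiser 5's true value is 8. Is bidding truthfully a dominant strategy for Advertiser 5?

No

Consider the case where Advertiser 1 bids 4, Advertiser 2 bids 4, Advertiser 3 bids 4 and Advertiser 4 bids 8.
Truthful bid 8: loses but pays 8, utility -8.
Bid 4 instead: loses but pays 4, utility -4.
Since -4 > -8, bidding 4 is strictly better here, so truthful bidding is not dominant.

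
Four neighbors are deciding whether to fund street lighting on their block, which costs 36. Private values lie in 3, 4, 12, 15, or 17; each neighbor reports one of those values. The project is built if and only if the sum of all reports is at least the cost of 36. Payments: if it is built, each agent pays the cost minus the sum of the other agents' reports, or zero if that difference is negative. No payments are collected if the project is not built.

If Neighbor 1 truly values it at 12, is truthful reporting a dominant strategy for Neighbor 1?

Check each profile of the others' reports and compare truth against every alternative report.
Others report (3, 17, 17): truth gives 12, best alternative gives 12.
Others report (4, 15, 17): truth gives 12, best alternative gives 12.
Others report (4, 17, 15): truth gives 12, best alternative gives 12.
Others report (4, 17, 17): truth gives 12, best alternative gives 12.
Others report (12, 12, 12): truth gives 12, best alternative gives 12.
Others report (12, 12, 15): truth gives 12, best alternative gives 12.
(Remaining 119 profiles checked similarly; truth is weakly best in each.)
In every case the truthful report is at least as good as any alternative, so it is a dominant strategy.

Yes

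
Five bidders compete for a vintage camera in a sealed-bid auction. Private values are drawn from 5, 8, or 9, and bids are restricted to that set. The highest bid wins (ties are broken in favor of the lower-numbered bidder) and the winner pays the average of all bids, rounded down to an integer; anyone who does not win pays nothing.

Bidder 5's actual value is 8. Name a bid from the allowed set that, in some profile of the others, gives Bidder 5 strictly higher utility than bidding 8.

Suppose Bidder 1 bids 5, Bidder 2 bids 5, Bidder 3 bids 5 and Bidder 4 bids 8.
Bid 8: loses, pays 0, utility 0.
Bid 9: wins, pays 6, utility 8 - 6 = 2.
So bidding 9 beats truth here (2 > 0).

9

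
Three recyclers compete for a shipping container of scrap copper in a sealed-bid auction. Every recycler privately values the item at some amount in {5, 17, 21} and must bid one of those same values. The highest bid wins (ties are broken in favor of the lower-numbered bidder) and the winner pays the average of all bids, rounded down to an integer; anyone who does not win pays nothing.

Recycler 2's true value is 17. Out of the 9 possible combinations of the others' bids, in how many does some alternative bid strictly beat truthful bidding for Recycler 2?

Others bid (5, 21): truth gives 0; bid 21 gives 2 > 0. Violating.
Others bid (17, 5): truth gives 0; bid 21 gives 3 > 0. Violating.
Others bid (5, 5): truth gives 8; no alternative beats it.
Others bid (5, 17): truth gives 4; no alternative beats it.
(Checking all 9 profiles: 2 have a profitable deviation, 7 do not.)

2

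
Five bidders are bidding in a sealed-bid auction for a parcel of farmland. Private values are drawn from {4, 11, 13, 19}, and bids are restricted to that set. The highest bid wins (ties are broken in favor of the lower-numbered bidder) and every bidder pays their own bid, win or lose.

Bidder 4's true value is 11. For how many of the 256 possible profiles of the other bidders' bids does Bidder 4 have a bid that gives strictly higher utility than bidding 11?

254

Others bid (4, 4, 4, 13): truth gives -11; bid 13 gives -2 > -11. Violating.
Others bid (4, 4, 4, 19): truth gives -11; bid 4 gives -4 > -11. Violating.
Others bid (4, 4, 11, 4): truth gives -11; bid 13 gives -2 > -11. Violating.
Others bid (4, 4, 11, 11): truth gives -11; bid 13 gives -2 > -11. Violating.
Others bid (4, 4, 4, 4): truth gives 0; no alternative beats it.
Others bid (4, 4, 4, 11): truth gives 0; no alternative beats it.
(Checking all 256 profiles: 254 have a profitable deviation, 2 do not.)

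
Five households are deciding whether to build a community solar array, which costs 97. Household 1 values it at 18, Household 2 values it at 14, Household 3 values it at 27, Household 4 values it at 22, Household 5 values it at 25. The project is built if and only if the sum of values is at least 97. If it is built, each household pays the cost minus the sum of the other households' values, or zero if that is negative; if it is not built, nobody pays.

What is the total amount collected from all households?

61

Total value 106 ≥ cost 97, so it is built.
Household 1: others sum to 88; max(0, 97 - 88) = 9.
Household 2: others sum to 92; max(0, 97 - 92) = 5.
Household 3: others sum to 79; max(0, 97 - 79) = 18.
Household 4: others sum to 84; max(0, 97 - 84) = 13.
Household 5: others sum to 81; max(0, 97 - 81) = 16.
Total collected = 9 + 5 + 18 + 13 + 16 = 61.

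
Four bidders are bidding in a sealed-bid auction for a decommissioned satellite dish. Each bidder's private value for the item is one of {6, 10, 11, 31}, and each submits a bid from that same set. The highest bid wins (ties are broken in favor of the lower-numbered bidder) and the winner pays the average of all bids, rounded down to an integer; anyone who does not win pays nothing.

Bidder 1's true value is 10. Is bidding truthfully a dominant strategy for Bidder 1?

No

Consider the case where Bidder 2 bids 6, Bidder 3 bids 6 and Bidder 4 bids 6.
Truthful bid 10: wins, pays 7, utility 10 - 7 = 3.
Bid 6 instead: wins, pays 6, utility 10 - 6 = 4.
Since 4 > 3, bidding 6 is strictly better here, so truthful bidding is not dominant.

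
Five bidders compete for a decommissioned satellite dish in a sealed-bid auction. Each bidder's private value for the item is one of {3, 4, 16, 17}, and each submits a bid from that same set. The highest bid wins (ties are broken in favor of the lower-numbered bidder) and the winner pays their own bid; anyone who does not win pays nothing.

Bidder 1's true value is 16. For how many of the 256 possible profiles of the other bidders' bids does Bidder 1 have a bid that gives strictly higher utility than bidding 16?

16

Others bid (3, 3, 3, 3): truth gives 0; bid 3 gives 13 > 0. Violating.
Others bid (3, 3, 3, 4): truth gives 0; bid 4 gives 12 > 0. Violating.
Others bid (3, 3, 4, 3): truth gives 0; bid 4 gives 12 > 0. Violating.
Others bid (3, 3, 4, 4): truth gives 0; bid 4 gives 12 > 0. Violating.
Others bid (3, 3, 3, 16): truth gives 0; no alternative beats it.
Others bid (3, 3, 3, 17): truth gives 0; no alternative beats it.
(Checking all 256 profiles: 16 have a profitable deviation, 240 do not.)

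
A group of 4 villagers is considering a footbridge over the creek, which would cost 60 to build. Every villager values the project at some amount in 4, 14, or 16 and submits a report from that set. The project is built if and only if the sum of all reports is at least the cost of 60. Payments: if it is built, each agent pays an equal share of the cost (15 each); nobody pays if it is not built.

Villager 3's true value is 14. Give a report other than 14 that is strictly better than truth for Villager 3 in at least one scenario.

4

Suppose Villager 1 reports 14, Villager 2 reports 16 and Villager 4 reports 16.
Report 14: project built, pays 15, utility 14 - 15 = -1.
Report 4: project not built, utility 0.
So reporting 4 beats truth here (0 > -1).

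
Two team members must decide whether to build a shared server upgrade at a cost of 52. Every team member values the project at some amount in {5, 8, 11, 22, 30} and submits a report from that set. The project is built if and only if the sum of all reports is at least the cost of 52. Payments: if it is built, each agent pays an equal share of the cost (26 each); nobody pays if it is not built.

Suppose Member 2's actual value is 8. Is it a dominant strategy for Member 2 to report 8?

Check each profile of the others' reports and compare truth against every alternative report.
Others report (5): truth gives 0, best alternative gives 0.
Others report (8): truth gives 0, best alternative gives 0.
Others report (11): truth gives 0, best alternative gives 0.
Others report (22): truth gives 0, best alternative gives 0.
Others report (30): truth gives 0, best alternative gives 0.
In every case the truthful report is at least as good as any alternative, so it is a dominant strategy.

Yes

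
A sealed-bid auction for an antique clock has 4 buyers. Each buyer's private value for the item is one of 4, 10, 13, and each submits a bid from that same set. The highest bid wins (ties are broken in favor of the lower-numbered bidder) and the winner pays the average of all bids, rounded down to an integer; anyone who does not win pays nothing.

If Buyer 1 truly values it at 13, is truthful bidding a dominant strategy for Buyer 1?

Consider the case where Buyer 2 bids 4, Buyer 3 bids 4 and Buyer 4 bids 4.
Truthful bid 13: wins, pays 6, utility 13 - 6 = 7.
Bid 4 instead: wins, pays 4, utility 13 - 4 = 9.
Since 9 > 7, bidding 4 is strictly better here, so truthful bidding is not dominant.

No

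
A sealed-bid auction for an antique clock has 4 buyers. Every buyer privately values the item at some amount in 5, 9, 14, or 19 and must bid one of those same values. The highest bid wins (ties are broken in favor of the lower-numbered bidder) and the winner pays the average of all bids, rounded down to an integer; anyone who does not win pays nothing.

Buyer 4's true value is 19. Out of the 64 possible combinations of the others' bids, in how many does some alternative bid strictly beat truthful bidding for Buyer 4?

8

Others bid (5, 5, 5): truth gives 11; bid 9 gives 13 > 11. Violating.
Others bid (5, 5, 9): truth gives 10; bid 14 gives 11 > 10. Violating.
Others bid (5, 9, 5): truth gives 10; bid 14 gives 11 > 10. Violating.
Others bid (5, 9, 9): truth gives 9; bid 14 gives 10 > 9. Violating.
Others bid (5, 5, 14): truth gives 9; no alternative beats it.
Others bid (5, 5, 19): truth gives 0; no alternative beats it.
(Checking all 64 profiles: 8 have a profitable deviation, 56 do not.)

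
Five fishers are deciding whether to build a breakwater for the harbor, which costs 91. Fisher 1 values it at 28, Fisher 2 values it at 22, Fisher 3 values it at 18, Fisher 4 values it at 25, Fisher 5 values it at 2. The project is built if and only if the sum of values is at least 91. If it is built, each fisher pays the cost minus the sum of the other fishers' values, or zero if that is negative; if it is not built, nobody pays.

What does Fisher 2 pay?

18

Total value 95 ≥ cost 91, so the project is built.
The other fishers' values sum to 73.
Cost minus that sum is 91 - 73 = 18.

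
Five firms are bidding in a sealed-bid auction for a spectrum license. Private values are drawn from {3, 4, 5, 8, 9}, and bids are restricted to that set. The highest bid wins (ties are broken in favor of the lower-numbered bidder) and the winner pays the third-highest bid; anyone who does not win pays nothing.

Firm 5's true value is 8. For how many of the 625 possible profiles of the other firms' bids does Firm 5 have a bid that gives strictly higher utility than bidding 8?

108

Others bid (3, 3, 3, 8): truth gives 0; bid 9 gives 5 > 0. Violating.
Others bid (3, 3, 4, 8): truth gives 0; bid 9 gives 4 > 0. Violating.
Others bid (3, 3, 5, 8): truth gives 0; bid 9 gives 3 > 0. Violating.
Others bid (3, 3, 8, 3): truth gives 0; bid 9 gives 5 > 0. Violating.
Others bid (3, 3, 3, 3): truth gives 5; no alternative beats it.
Others bid (3, 3, 3, 4): truth gives 5; no alternative beats it.
(Checking all 625 profiles: 108 have a profitable deviation, 517 do not.)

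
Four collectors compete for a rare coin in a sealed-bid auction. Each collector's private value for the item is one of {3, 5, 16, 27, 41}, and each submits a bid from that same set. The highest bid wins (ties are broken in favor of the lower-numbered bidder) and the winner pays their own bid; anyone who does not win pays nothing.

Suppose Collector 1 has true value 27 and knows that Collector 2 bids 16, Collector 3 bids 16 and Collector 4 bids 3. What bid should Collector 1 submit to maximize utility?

Bid 3: loses, pays 0, utility 0.
Bid 5: loses, pays 0, utility 0.
Bid 16: wins, pays 16, utility 27 - 16 = 11.
Bid 27: wins, pays 27, utility 27 - 27 = 0.
Bid 41: wins, pays 41, utility 27 - 41 = -14.
The best choice is 16 with utility 11.

16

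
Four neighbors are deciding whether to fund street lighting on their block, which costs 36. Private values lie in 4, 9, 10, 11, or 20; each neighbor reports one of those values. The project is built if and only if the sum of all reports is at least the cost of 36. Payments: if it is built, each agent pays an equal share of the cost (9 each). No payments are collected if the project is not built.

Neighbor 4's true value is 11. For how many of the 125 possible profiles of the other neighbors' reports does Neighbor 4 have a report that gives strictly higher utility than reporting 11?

27

Others report (4, 4, 9): truth gives 0; report 20 gives 2 > 0. Violating.
Others report (4, 4, 10): truth gives 0; report 20 gives 2 > 0. Violating.
Others report (4, 4, 11): truth gives 0; report 20 gives 2 > 0. Violating.
Others report (4, 9, 4): truth gives 0; report 20 gives 2 > 0. Violating.
Others report (4, 4, 4): truth gives 0; no alternative beats it.
Others report (4, 4, 20): truth gives 2; no alternative beats it.
(Checking all 125 profiles: 27 have a profitable deviation, 98 do not.)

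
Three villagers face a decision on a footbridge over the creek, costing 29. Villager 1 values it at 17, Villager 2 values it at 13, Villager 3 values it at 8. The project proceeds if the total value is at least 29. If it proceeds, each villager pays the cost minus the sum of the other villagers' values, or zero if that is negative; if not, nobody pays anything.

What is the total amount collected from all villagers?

12

Total value 38 ≥ cost 29, so it is built.
Villager 1: others sum to 21; max(0, 29 - 21) = 8.
Villager 2: others sum to 25; max(0, 29 - 25) = 4.
Villager 3: others sum to 30; max(0, 29 - 30) = 0.
Total collected = 8 + 4 + 0 = 12.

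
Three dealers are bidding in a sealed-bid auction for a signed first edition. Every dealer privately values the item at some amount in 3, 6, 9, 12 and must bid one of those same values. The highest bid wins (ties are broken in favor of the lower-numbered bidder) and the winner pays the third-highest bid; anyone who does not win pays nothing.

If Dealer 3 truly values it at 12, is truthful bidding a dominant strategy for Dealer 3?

Check each profile of the others' bids and compare truth against every alternative bid.
Others bid (3, 9): truth gives 9, best alternative gives 0.
Others bid (9, 3): truth gives 9, best alternative gives 0.
Others bid (6, 9): truth gives 6, best alternative gives 0.
Others bid (9, 6): truth gives 6, best alternative gives 0.
Others bid (9, 9): truth gives 3, best alternative gives 0.
Others bid (3, 3): truth gives 9, best alternative gives 9.
(Remaining 10 profiles checked similarly; truth is weakly best in each.)
In every case the truthful bid is at least as good as any alternative, so it is a dominant strategy.

Yes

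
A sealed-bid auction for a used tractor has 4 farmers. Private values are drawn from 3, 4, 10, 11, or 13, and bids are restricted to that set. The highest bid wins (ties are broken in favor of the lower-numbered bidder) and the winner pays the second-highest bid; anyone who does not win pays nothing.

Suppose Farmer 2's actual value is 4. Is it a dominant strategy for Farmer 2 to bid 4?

Yes

Check each profile of the others' bids and compare truth against every alternative bid.
Others bid (3, 3, 3): truth gives 1, best alternative gives 1.
Others bid (3, 3, 4): truth gives 0, best alternative gives 0.
Others bid (3, 3, 10): truth gives 0, best alternative gives 0.
Others bid (3, 3, 11): truth gives 0, best alternative gives 0.
Others bid (3, 3, 13): truth gives 0, best alternative gives 0.
Others bid (3, 4, 3): truth gives 0, best alternative gives 0.
(Remaining 119 profiles checked similarly; truth is weakly best in each.)
In every case the truthful bid is at least as good as any alternative, so it is a dominant strategy.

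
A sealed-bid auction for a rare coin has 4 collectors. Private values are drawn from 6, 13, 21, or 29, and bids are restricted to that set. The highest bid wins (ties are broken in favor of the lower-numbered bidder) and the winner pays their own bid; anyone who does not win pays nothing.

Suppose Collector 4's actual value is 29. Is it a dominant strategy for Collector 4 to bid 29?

No

Consider the case where Collector 1 bids 6, Collector 2 bids 6 and Collector 3 bids 6.
Truthful bid 29: wins, pays 29, utility 29 - 29 = 0.
Bid 13 instead: wins, pays 13, utility 29 - 13 = 16.
Since 16 > 0, bidding 13 is strictly better here, so truthful bidding is not dominant.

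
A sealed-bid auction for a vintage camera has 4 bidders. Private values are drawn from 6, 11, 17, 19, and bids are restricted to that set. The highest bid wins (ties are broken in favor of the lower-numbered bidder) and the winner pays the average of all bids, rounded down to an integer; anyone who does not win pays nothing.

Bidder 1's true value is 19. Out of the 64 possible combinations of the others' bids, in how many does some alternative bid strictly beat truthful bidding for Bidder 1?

Others bid (6, 6, 6): truth gives 10; bid 6 gives 13 > 10. Violating.
Others bid (6, 6, 11): truth gives 9; bid 11 gives 11 > 9. Violating.
Others bid (6, 6, 17): truth gives 7; bid 17 gives 8 > 7. Violating.
Others bid (6, 11, 6): truth gives 9; bid 11 gives 11 > 9. Violating.
Others bid (6, 6, 19): truth gives 7; no alternative beats it.
Others bid (6, 11, 19): truth gives 6; no alternative beats it.
(Checking all 64 profiles: 20 have a profitable deviation, 44 do not.)

20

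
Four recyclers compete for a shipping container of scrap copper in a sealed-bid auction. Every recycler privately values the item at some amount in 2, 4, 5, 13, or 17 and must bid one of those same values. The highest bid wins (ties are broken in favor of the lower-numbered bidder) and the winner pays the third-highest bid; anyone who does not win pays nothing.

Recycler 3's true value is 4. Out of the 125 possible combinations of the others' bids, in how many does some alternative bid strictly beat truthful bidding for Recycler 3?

9

Others bid (2, 2, 5): truth gives 0; bid 5 gives 2 > 0. Violating.
Others bid (2, 2, 13): truth gives 0; bid 13 gives 2 > 0. Violating.
Others bid (2, 2, 17): truth gives 0; bid 17 gives 2 > 0. Violating.
Others bid (2, 4, 2): truth gives 0; bid 5 gives 2 > 0. Violating.
Others bid (2, 2, 2): truth gives 2; no alternative beats it.
Others bid (2, 2, 4): truth gives 2; no alternative beats it.
(Checking all 125 profiles: 9 have a profitable deviation, 116 do not.)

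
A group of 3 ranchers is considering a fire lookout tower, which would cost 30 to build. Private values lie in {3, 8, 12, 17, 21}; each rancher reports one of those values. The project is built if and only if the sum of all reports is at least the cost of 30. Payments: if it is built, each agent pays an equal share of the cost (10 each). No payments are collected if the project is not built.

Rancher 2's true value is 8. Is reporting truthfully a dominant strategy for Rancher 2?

No

Consider the case where Rancher 1 reports 3 and Rancher 3 reports 21.
Truthful report 8: project built, pays 10, utility 8 - 10 = -2.
Report 3 instead: project not built, utility 0.
Since 0 > -2, reporting 3 is strictly better here, so truthful reporting is not dominant.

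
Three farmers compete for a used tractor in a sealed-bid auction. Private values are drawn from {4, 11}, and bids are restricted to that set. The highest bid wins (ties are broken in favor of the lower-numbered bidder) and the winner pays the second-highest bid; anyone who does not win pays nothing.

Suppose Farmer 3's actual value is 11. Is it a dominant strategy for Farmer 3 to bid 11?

Check each profile of the others' bids and compare truth against every alternative bid.
Others bid (4, 4): truth gives 7, best alternative gives 0.
Others bid (4, 11): truth gives 0, best alternative gives 0.
Others bid (11, 4): truth gives 0, best alternative gives 0.
Others bid (11, 11): truth gives 0, best alternative gives 0.
In every case the truthful bid is at least as good as any alternative, so it is a dominant strategy.

Yes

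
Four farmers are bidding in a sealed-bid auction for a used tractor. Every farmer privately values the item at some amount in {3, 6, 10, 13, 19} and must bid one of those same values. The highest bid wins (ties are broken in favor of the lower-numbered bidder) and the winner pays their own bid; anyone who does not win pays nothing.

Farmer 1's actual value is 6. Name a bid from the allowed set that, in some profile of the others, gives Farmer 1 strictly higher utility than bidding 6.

3

Suppose Farmer 2 bids 3, Farmer 3 bids 3 and Farmer 4 bids 3.
Bid 6: wins, pays 6, utility 6 - 6 = 0.
Bid 3: wins, pays 3, utility 6 - 3 = 3.
So bidding 3 beats truth here (3 > 0).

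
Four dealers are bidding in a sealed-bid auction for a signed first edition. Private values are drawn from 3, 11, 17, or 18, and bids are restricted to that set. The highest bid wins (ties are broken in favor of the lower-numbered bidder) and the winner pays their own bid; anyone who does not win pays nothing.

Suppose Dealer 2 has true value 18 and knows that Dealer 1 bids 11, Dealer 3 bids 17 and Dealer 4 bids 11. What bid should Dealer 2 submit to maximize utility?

Bid 3: loses, pays 0, utility 0.
Bid 11: loses, pays 0, utility 0.
Bid 17: wins, pays 17, utility 18 - 17 = 1.
Bid 18: wins, pays 18, utility 18 - 18 = 0.
The best choice is 17 with utility 1.

17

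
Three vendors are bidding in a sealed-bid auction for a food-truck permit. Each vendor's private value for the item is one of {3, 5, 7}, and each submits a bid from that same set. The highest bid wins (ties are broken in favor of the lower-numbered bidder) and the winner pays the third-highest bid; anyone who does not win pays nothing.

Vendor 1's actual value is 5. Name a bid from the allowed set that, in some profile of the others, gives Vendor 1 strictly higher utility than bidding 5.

Suppose Vendor 2 bids 3 and Vendor 3 bids 7.
Bid 5: loses, pays 0, utility 0.
Bid 7: wins, pays 3, utility 5 - 3 = 2.
So bidding 7 beats truth here (2 > 0).

7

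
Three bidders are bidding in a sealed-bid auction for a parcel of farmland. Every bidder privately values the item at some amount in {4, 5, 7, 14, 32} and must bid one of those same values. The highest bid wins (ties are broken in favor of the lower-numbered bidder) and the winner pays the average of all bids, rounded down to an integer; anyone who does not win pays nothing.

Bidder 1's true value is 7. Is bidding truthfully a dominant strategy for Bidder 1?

Consider the case where Bidder 2 bids 4 and Bidder 3 bids 4.
Truthful bid 7: wins, pays 5, utility 7 - 5 = 2.
Bid 4 instead: wins, pays 4, utility 7 - 4 = 3.
Since 3 > 2, bidding 4 is strictly better here, so truthful bidding is not dominant.

No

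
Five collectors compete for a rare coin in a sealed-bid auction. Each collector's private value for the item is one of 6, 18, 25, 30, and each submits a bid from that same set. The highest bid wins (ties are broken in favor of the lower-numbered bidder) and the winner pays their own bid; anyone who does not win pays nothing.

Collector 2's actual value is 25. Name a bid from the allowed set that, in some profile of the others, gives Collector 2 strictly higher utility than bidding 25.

Suppose Collector 1 bids 6, Collector 3 bids 6, Collector 4 bids 6 and Collector 5 bids 6.
Bid 25: wins, pays 25, utility 25 - 25 = 0.
Bid 18: wins, pays 18, utility 25 - 18 = 7.
So bidding 18 beats truth here (7 > 0).

18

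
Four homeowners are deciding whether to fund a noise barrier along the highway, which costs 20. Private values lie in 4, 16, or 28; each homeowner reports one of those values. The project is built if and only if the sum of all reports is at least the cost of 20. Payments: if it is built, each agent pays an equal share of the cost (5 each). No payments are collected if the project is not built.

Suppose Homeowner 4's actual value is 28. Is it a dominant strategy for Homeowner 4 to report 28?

Check each profile of the others' reports and compare truth against every alternative report.
Others report (4, 4, 4): truth gives 23, best alternative gives 23.
Others report (4, 4, 16): truth gives 23, best alternative gives 23.
Others report (4, 4, 28): truth gives 23, best alternative gives 23.
Others report (4, 16, 4): truth gives 23, best alternative gives 23.
Others report (4, 16, 16): truth gives 23, best alternative gives 23.
Others report (4, 16, 28): truth gives 23, best alternative gives 23.
(Remaining 21 profiles checked similarly; truth is weakly best in each.)
In every case the truthful report is at least as good as any alternative, so it is a dominant strategy.

Yes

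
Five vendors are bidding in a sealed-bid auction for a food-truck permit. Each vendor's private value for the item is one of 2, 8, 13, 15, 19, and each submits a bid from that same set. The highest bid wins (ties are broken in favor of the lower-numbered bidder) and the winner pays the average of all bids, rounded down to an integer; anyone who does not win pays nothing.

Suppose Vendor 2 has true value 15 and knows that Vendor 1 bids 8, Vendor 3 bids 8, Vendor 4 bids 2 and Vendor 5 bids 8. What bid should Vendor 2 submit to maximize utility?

13

Bid 2: loses, pays 0, utility 0.
Bid 8: loses, pays 0, utility 0.
Bid 13: wins, pays 7, utility 15 - 7 = 8.
Bid 15: wins, pays 8, utility 15 - 8 = 7.
Bid 19: wins, pays 9, utility 15 - 9 = 6.
The best choice is 13 with utility 8.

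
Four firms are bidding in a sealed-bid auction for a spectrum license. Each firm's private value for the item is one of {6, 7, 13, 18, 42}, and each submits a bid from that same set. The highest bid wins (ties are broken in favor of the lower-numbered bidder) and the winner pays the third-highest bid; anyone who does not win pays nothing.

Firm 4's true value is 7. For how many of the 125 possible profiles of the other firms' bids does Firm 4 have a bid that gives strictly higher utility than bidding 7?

Others bid (6, 6, 7): truth gives 0; bid 13 gives 1 > 0. Violating.
Others bid (6, 6, 13): truth gives 0; bid 18 gives 1 > 0. Violating.
Others bid (6, 6, 18): truth gives 0; bid 42 gives 1 > 0. Violating.
Others bid (6, 7, 6): truth gives 0; bid 13 gives 1 > 0. Violating.
Others bid (6, 6, 6): truth gives 1; no alternative beats it.
Others bid (6, 6, 42): truth gives 0; no alternative beats it.
(Checking all 125 profiles: 9 have a profitable deviation, 116 do not.)

9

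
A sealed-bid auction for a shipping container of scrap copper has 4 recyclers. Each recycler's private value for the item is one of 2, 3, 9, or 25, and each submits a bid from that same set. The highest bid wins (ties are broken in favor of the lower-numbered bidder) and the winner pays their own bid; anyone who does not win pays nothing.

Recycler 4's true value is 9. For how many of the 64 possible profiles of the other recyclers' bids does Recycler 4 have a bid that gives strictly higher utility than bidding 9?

1

Others bid (2, 2, 2): truth gives 0; bid 3 gives 6 > 0. Violating.
Others bid (2, 2, 3): truth gives 0; no alternative beats it.
Others bid (2, 2, 9): truth gives 0; no alternative beats it.
(Checking all 64 profiles: 1 has a profitable deviation, 63 do not.)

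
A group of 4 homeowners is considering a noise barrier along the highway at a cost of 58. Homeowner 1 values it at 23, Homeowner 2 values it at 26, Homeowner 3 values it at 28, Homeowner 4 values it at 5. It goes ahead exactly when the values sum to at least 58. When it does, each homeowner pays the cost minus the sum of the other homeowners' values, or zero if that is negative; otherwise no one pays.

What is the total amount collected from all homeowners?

Total value 82 ≥ cost 58, so it is built.
Homeowner 1: others sum to 59; max(0, 58 - 59) = 0.
Homeowner 2: others sum to 56; max(0, 58 - 56) = 2.
Homeowner 3: others sum to 54; max(0, 58 - 54) = 4.
Homeowner 4: others sum to 77; max(0, 58 - 77) = 0.
Total collected = 0 + 2 + 4 + 0 = 6.

6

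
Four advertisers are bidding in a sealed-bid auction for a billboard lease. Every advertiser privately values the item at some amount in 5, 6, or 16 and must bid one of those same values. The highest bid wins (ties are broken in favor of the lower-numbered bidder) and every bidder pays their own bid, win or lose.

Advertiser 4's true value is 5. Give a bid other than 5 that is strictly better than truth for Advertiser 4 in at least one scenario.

Suppose Advertiser 1 bids 5, Advertiser 2 bids 5 and Advertiser 3 bids 5.
Bid 5: loses but pays 5, utility -5.
Bid 6: wins, pays 6, utility 5 - 6 = -1.
So bidding 6 beats truth here (-1 > -5).

6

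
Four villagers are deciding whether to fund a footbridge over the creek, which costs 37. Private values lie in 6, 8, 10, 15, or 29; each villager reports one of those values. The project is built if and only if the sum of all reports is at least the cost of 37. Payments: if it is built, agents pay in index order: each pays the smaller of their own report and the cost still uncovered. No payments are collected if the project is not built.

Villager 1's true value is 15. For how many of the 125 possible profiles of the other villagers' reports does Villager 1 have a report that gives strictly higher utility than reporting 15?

102

Others report (6, 6, 15): truth gives 0; report 10 gives 5 > 0. Violating.
Others report (6, 6, 29): truth gives 0; report 6 gives 9 > 0. Violating.
Others report (6, 8, 15): truth gives 0; report 8 gives 7 > 0. Violating.
Others report (6, 8, 29): truth gives 0; report 6 gives 9 > 0. Violating.
Others report (6, 6, 6): truth gives 0; no alternative beats it.
Others report (6, 6, 8): truth gives 0; no alternative beats it.
(Checking all 125 profiles: 102 have a profitable deviation, 23 do not.)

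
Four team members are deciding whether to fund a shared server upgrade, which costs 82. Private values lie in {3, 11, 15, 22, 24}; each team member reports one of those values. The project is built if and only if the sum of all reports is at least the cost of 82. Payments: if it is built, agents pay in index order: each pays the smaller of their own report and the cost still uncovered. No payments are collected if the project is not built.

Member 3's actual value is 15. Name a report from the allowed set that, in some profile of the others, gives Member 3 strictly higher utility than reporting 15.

Suppose Member 1 reports 24, Member 2 reports 24 and Member 4 reports 24.
Report 15: project built, pays 15, utility 15 - 15 = 0.
Report 11: project built, pays 11, utility 15 - 11 = 4.
So reporting 11 beats truth here (4 > 0).

11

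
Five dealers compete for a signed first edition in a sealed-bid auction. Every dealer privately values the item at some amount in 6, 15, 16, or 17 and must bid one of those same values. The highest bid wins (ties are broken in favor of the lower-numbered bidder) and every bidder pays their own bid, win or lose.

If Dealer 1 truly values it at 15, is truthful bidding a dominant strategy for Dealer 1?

Consider the case where Dealer 2 bids 6, Dealer 3 bids 6, Dealer 4 bids 6 and Dealer 5 bids 6.
Truthful bid 15: wins, pays 15, utility 15 - 15 = 0.
Bid 6 instead: wins, pays 6, utility 15 - 6 = 9.
Since 9 > 0, bidding 6 is strictly better here, so truthful bidding is not dominant.

No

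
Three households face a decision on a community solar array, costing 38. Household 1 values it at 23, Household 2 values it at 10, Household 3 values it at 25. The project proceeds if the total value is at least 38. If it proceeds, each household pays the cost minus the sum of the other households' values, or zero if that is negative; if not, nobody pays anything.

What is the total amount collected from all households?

Total value 58 ≥ cost 38, so it is built.
Household 1: others sum to 35; max(0, 38 - 35) = 3.
Household 2: others sum to 48; max(0, 38 - 48) = 0.
Household 3: others sum to 33; max(0, 38 - 33) = 5.
Total collected = 3 + 0 + 5 = 8.

8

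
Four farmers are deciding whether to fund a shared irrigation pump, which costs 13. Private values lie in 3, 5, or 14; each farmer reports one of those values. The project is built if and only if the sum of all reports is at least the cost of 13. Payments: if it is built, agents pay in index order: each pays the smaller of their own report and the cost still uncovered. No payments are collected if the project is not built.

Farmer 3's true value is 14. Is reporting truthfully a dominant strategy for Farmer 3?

Consider the case where Farmer 1 reports 3, Farmer 2 reports 3 and Farmer 4 reports 3.
Truthful report 14: project built, pays 7, utility 14 - 7 = 7.
Report 5 instead: project built, pays 5, utility 14 - 5 = 9.
Since 9 > 7, reporting 5 is strictly better here, so truthful reporting is not dominant.

No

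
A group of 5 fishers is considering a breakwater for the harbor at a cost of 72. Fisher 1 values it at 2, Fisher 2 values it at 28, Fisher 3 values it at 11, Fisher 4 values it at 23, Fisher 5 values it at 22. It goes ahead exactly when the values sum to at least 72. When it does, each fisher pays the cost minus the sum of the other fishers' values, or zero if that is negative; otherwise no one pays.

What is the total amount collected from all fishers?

31

Total value 86 ≥ cost 72, so it is built.
Fisher 1: others sum to 84; max(0, 72 - 84) = 0.
Fisher 2: others sum to 58; max(0, 72 - 58) = 14.
Fisher 3: others sum to 75; max(0, 72 - 75) = 0.
Fisher 4: others sum to 63; max(0, 72 - 63) = 9.
Fisher 5: others sum to 64; max(0, 72 - 64) = 8.
Total collected = 0 + 14 + 0 + 9 + 8 = 31.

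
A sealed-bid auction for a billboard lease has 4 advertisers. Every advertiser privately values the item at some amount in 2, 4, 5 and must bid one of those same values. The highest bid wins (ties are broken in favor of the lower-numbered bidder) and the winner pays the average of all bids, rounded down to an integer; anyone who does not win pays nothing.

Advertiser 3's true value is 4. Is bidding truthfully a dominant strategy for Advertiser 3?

No

Consider the case where Advertiser 1 bids 2, Advertiser 2 bids 2 and Advertiser 4 bids 5.
Truthful bid 4: loses, pays 0, utility 0.
Bid 5 instead: wins, pays 3, utility 4 - 3 = 1.
Since 1 > 0, bidding 5 is strictly better here, so truthful bidding is not dominant.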